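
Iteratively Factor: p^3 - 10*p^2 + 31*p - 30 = (p - 3)*(p^2 - 7*p + 10) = (p - 3)*(p - 2)*(p - 5)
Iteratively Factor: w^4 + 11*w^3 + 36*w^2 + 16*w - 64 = (w + 4)*(w^3 + 7*w^2 + 8*w - 16) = (w - 1)*(w + 4)*(w^2 + 8*w + 16) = (w - 1)*(w + 4)^2*(w + 4)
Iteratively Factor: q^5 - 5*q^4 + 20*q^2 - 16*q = (q - 1)*(q^4 - 4*q^3 - 4*q^2 + 16*q) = (q - 1)*(q + 2)*(q^3 - 6*q^2 + 8*q) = q*(q - 1)*(q + 2)*(q^2 - 6*q + 8) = q*(q - 2)*(q - 1)*(q + 2)*(q - 4)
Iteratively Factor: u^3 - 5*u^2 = (u)*(u^2 - 5*u) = u^2*(u - 5)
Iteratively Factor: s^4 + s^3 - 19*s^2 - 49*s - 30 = (s - 5)*(s^3 + 6*s^2 + 11*s + 6) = (s - 5)*(s + 2)*(s^2 + 4*s + 3) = (s - 5)*(s + 1)*(s + 2)*(s + 3)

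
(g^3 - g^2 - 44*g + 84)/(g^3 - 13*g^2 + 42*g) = (g^2 + 5*g - 14)/(g*(g - 7))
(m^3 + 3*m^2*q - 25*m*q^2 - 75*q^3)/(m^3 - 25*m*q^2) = (m + 3*q)/m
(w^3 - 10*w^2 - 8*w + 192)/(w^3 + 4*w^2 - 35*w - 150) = (w^2 - 4*w - 32)/(w^2 + 10*w + 25)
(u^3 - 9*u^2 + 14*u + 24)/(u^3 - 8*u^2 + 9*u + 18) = (u - 4)/(u - 3)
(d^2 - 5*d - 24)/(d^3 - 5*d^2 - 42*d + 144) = (d + 3)/(d^2 + 3*d - 18)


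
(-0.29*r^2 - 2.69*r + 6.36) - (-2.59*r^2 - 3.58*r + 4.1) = 2.3*r^2 + 0.89*r + 2.26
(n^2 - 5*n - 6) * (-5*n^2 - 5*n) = -5*n^4 + 20*n^3 + 55*n^2 + 30*n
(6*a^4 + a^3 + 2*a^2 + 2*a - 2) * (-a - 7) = -6*a^5 - 43*a^4 - 9*a^3 - 16*a^2 - 12*a + 14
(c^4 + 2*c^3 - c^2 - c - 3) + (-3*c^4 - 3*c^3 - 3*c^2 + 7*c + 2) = -2*c^4 - c^3 - 4*c^2 + 6*c - 1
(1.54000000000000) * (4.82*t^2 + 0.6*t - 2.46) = 7.4228*t^2 + 0.924*t - 3.7884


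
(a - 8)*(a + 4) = a^2 - 4*a - 32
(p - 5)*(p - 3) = p^2 - 8*p + 15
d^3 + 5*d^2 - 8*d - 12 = (d - 2)*(d + 1)*(d + 6)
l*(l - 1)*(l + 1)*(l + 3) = l^4 + 3*l^3 - l^2 - 3*l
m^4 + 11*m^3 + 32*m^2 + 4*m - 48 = (m - 1)*(m + 2)*(m + 4)*(m + 6)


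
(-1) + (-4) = -5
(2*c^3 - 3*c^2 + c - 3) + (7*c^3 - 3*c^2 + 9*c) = 9*c^3 - 6*c^2 + 10*c - 3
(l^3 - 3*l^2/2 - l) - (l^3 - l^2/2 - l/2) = -l^2 - l/2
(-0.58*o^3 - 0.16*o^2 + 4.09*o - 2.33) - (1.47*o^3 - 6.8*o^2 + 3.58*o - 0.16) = -2.05*o^3 + 6.64*o^2 + 0.51*o - 2.17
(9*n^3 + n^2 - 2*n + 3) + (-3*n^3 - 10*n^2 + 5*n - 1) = 6*n^3 - 9*n^2 + 3*n + 2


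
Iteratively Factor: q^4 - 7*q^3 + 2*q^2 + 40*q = (q)*(q^3 - 7*q^2 + 2*q + 40) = q*(q + 2)*(q^2 - 9*q + 20) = q*(q - 4)*(q + 2)*(q - 5)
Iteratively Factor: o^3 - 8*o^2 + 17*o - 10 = (o - 1)*(o^2 - 7*o + 10) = (o - 5)*(o - 1)*(o - 2)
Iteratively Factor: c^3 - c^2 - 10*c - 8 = (c + 2)*(c^2 - 3*c - 4) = (c - 4)*(c + 2)*(c + 1)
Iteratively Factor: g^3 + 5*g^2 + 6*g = (g)*(g^2 + 5*g + 6) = g*(g + 2)*(g + 3)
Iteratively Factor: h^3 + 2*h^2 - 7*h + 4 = (h + 4)*(h^2 - 2*h + 1) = (h - 1)*(h + 4)*(h - 1)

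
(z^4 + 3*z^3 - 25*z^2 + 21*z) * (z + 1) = z^5 + 4*z^4 - 22*z^3 - 4*z^2 + 21*z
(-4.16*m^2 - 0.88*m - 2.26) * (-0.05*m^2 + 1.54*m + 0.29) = 0.208*m^4 - 6.3624*m^3 - 2.4486*m^2 - 3.7356*m - 0.6554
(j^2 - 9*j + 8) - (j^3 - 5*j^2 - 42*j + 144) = -j^3 + 6*j^2 + 33*j - 136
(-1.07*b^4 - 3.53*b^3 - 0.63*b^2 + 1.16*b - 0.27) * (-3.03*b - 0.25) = 3.2421*b^5 + 10.9634*b^4 + 2.7914*b^3 - 3.3573*b^2 + 0.5281*b + 0.0675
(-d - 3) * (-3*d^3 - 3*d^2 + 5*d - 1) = 3*d^4 + 12*d^3 + 4*d^2 - 14*d + 3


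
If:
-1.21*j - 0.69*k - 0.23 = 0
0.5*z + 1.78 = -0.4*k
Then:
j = 0.712809917355372*z + 2.34752066115702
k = -1.25*z - 4.45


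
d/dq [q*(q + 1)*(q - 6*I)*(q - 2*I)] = 4*q^3 + q^2*(3 - 24*I) + q*(-24 - 16*I) - 12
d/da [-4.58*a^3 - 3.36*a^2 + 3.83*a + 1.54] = -13.74*a^2 - 6.72*a + 3.83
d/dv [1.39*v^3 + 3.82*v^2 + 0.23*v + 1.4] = 4.17*v^2 + 7.64*v + 0.23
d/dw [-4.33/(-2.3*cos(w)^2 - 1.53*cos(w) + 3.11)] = (19.918*cos(w) + 6.6249)*sin(w)/(2.3*cos(w)^2 + 1.53*cos(w) - 3.11)^2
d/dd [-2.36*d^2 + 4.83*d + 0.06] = 4.83 - 4.72*d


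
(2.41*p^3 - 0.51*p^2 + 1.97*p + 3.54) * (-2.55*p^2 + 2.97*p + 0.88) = -6.1455*p^5 + 8.4582*p^4 - 4.4174*p^3 - 3.6249*p^2 + 12.2474*p + 3.1152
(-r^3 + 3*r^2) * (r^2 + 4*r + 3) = -r^5 - r^4 + 9*r^3 + 9*r^2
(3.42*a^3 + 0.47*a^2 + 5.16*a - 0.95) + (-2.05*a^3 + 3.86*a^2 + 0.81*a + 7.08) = 1.37*a^3 + 4.33*a^2 + 5.97*a + 6.13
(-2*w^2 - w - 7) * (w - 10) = -2*w^3 + 19*w^2 + 3*w + 70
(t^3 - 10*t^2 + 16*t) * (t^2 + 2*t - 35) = t^5 - 8*t^4 - 39*t^3 + 382*t^2 - 560*t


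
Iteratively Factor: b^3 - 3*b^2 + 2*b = (b - 1)*(b^2 - 2*b) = b*(b - 1)*(b - 2)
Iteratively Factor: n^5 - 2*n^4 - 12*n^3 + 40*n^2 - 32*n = (n + 4)*(n^4 - 6*n^3 + 12*n^2 - 8*n) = n*(n + 4)*(n^3 - 6*n^2 + 12*n - 8) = n*(n - 2)*(n + 4)*(n^2 - 4*n + 4) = n*(n - 2)^2*(n + 4)*(n - 2)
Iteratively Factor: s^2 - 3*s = (s - 3)*(s)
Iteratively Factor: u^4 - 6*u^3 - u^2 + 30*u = (u + 2)*(u^3 - 8*u^2 + 15*u) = u*(u + 2)*(u^2 - 8*u + 15) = u*(u - 3)*(u + 2)*(u - 5)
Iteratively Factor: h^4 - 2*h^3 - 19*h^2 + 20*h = (h)*(h^3 - 2*h^2 - 19*h + 20) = h*(h + 4)*(h^2 - 6*h + 5) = h*(h - 5)*(h + 4)*(h - 1)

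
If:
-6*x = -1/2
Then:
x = 1/12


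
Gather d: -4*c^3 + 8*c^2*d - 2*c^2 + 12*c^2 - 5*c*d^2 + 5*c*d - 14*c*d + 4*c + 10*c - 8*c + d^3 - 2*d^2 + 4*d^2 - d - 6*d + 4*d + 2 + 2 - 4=-4*c^3 + 10*c^2 + 6*c + d^3 + d^2*(2 - 5*c) + d*(8*c^2 - 9*c - 3)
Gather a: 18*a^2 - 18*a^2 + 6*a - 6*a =0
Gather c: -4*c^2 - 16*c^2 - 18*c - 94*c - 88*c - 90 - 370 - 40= -20*c^2 - 200*c - 500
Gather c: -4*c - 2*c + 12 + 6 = 18 - 6*c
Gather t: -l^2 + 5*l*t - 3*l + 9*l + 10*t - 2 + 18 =-l^2 + 6*l + t*(5*l + 10) + 16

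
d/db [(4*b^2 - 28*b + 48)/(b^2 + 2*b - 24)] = 36/(b^2 + 12*b + 36)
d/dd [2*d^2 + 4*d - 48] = 4*d + 4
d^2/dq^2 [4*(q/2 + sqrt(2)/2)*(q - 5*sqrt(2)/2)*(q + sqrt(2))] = 12*q - 2*sqrt(2)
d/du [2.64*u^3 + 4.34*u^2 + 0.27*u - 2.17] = 7.92*u^2 + 8.68*u + 0.27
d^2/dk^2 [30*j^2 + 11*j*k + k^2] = 2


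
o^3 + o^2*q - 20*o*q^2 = o*(o - 4*q)*(o + 5*q)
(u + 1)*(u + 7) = u^2 + 8*u + 7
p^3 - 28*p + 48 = (p - 4)*(p - 2)*(p + 6)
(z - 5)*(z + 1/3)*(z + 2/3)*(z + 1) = z^4 - 3*z^3 - 79*z^2/9 - 53*z/9 - 10/9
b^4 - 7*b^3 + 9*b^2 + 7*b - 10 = (b - 5)*(b - 2)*(b - 1)*(b + 1)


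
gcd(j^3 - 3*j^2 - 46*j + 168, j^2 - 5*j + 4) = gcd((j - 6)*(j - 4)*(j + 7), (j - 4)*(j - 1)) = j - 4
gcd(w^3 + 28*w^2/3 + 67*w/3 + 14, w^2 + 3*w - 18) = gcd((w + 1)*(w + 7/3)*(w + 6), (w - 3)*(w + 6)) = w + 6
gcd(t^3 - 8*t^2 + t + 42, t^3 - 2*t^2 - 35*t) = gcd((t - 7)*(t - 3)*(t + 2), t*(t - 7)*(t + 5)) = t - 7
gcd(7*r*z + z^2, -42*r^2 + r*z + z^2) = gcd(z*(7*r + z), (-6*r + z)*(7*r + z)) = 7*r + z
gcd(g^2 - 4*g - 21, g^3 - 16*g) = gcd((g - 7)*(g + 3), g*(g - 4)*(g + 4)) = 1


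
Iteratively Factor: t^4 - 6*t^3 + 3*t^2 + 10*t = (t - 2)*(t^3 - 4*t^2 - 5*t) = (t - 5)*(t - 2)*(t^2 + t) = t*(t - 5)*(t - 2)*(t + 1)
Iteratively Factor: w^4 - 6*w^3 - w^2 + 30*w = (w)*(w^3 - 6*w^2 - w + 30) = w*(w - 3)*(w^2 - 3*w - 10) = w*(w - 5)*(w - 3)*(w + 2)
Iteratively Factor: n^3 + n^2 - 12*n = (n + 4)*(n^2 - 3*n) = (n - 3)*(n + 4)*(n)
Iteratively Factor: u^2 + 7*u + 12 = (u + 3)*(u + 4)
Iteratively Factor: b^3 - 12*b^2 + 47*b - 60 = (b - 4)*(b^2 - 8*b + 15) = (b - 4)*(b - 3)*(b - 5)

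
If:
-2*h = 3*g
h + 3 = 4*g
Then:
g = 6/11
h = -9/11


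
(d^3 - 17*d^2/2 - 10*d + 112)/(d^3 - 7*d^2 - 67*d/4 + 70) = 2*(d - 4)/(2*d - 5)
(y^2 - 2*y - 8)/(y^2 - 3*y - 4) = (y + 2)/(y + 1)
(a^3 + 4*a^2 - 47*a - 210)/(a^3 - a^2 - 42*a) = (a + 5)/a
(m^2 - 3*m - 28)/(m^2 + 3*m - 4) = (m - 7)/(m - 1)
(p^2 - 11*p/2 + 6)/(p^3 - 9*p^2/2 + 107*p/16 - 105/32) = 16*(p - 4)/(16*p^2 - 48*p + 35)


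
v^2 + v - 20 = (v - 4)*(v + 5)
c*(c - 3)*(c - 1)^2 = c^4 - 5*c^3 + 7*c^2 - 3*c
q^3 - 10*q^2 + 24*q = q*(q - 6)*(q - 4)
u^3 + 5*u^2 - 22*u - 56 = (u - 4)*(u + 2)*(u + 7)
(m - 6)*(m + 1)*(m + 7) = m^3 + 2*m^2 - 41*m - 42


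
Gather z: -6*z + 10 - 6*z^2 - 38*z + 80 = -6*z^2 - 44*z + 90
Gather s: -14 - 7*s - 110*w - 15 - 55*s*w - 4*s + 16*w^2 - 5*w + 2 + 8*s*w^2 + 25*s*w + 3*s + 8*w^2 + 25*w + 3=s*(8*w^2 - 30*w - 8) + 24*w^2 - 90*w - 24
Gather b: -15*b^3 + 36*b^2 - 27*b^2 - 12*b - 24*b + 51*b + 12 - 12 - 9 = -15*b^3 + 9*b^2 + 15*b - 9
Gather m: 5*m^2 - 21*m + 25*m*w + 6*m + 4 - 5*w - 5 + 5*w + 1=5*m^2 + m*(25*w - 15)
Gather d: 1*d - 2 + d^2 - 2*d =d^2 - d - 2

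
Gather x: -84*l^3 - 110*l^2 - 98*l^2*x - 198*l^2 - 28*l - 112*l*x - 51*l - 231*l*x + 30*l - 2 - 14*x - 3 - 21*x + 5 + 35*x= -84*l^3 - 308*l^2 - 49*l + x*(-98*l^2 - 343*l)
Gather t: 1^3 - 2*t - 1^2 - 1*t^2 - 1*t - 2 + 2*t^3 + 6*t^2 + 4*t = 2*t^3 + 5*t^2 + t - 2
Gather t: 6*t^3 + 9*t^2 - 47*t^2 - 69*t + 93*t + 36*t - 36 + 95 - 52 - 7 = 6*t^3 - 38*t^2 + 60*t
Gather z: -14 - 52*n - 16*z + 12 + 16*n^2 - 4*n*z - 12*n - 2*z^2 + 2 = 16*n^2 - 64*n - 2*z^2 + z*(-4*n - 16)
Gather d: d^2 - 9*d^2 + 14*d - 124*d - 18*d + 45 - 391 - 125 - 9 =-8*d^2 - 128*d - 480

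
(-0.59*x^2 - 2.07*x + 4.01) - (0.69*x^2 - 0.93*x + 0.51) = -1.28*x^2 - 1.14*x + 3.5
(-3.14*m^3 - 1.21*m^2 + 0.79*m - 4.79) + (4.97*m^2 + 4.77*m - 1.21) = -3.14*m^3 + 3.76*m^2 + 5.56*m - 6.0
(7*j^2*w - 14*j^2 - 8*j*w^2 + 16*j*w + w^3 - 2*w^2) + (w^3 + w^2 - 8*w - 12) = 7*j^2*w - 14*j^2 - 8*j*w^2 + 16*j*w + 2*w^3 - w^2 - 8*w - 12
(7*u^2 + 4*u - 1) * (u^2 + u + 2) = 7*u^4 + 11*u^3 + 17*u^2 + 7*u - 2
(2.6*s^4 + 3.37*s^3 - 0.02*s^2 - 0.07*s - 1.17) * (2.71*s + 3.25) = 7.046*s^5 + 17.5827*s^4 + 10.8983*s^3 - 0.2547*s^2 - 3.3982*s - 3.8025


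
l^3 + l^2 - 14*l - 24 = (l - 4)*(l + 2)*(l + 3)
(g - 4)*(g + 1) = g^2 - 3*g - 4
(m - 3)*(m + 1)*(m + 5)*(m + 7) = m^4 + 10*m^3 + 8*m^2 - 106*m - 105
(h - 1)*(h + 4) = h^2 + 3*h - 4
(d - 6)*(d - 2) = d^2 - 8*d + 12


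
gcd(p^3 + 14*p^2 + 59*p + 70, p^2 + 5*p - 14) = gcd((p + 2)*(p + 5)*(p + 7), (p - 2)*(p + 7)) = p + 7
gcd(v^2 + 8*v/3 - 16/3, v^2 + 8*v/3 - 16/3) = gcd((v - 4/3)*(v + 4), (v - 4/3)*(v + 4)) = v^2 + 8*v/3 - 16/3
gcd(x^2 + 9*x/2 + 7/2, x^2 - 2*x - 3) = x + 1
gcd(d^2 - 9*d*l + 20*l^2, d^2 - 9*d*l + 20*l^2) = d^2 - 9*d*l + 20*l^2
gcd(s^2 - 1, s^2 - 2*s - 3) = s + 1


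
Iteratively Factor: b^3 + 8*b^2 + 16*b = (b)*(b^2 + 8*b + 16) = b*(b + 4)*(b + 4)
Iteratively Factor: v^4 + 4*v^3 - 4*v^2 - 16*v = (v - 2)*(v^3 + 6*v^2 + 8*v) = (v - 2)*(v + 4)*(v^2 + 2*v) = (v - 2)*(v + 2)*(v + 4)*(v)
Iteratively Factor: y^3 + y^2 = (y)*(y^2 + y) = y*(y + 1)*(y)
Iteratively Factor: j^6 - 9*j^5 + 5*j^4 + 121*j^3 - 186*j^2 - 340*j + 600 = (j - 5)*(j^5 - 4*j^4 - 15*j^3 + 46*j^2 + 44*j - 120) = (j - 5)*(j + 2)*(j^4 - 6*j^3 - 3*j^2 + 52*j - 60) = (j - 5)*(j - 2)*(j + 2)*(j^3 - 4*j^2 - 11*j + 30) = (j - 5)^2*(j - 2)*(j + 2)*(j^2 + j - 6) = (j - 5)^2*(j - 2)^2*(j + 2)*(j + 3)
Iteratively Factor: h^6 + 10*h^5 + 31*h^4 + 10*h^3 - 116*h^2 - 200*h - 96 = (h + 1)*(h^5 + 9*h^4 + 22*h^3 - 12*h^2 - 104*h - 96) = (h + 1)*(h + 4)*(h^4 + 5*h^3 + 2*h^2 - 20*h - 24) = (h + 1)*(h + 3)*(h + 4)*(h^3 + 2*h^2 - 4*h - 8) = (h + 1)*(h + 2)*(h + 3)*(h + 4)*(h^2 - 4) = (h - 2)*(h + 1)*(h + 2)*(h + 3)*(h + 4)*(h + 2)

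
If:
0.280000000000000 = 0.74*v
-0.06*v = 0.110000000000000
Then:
No Solution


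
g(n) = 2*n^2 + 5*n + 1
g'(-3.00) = -7.00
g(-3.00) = 4.00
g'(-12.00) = -43.00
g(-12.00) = 229.00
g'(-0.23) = 4.08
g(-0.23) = -0.04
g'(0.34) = 6.36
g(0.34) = 2.93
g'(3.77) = 20.08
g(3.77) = 48.28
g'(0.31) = 6.24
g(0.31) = 2.74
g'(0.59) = 7.36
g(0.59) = 4.65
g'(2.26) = 14.04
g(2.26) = 22.52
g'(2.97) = 16.88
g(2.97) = 33.49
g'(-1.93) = -2.72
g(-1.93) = -1.20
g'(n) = 4*n + 5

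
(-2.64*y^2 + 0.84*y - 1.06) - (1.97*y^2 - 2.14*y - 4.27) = -4.61*y^2 + 2.98*y + 3.21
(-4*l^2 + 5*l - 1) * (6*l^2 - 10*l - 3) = -24*l^4 + 70*l^3 - 44*l^2 - 5*l + 3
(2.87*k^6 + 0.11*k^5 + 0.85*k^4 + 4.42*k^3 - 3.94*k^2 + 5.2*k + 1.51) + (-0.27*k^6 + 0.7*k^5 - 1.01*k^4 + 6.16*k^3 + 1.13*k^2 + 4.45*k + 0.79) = 2.6*k^6 + 0.81*k^5 - 0.16*k^4 + 10.58*k^3 - 2.81*k^2 + 9.65*k + 2.3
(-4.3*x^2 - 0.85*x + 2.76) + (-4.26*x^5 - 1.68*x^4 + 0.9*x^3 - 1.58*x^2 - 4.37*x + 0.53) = -4.26*x^5 - 1.68*x^4 + 0.9*x^3 - 5.88*x^2 - 5.22*x + 3.29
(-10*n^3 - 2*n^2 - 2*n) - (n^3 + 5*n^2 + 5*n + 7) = -11*n^3 - 7*n^2 - 7*n - 7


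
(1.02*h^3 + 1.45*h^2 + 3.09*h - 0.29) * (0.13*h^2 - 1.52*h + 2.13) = 0.1326*h^5 - 1.3619*h^4 + 0.3703*h^3 - 1.646*h^2 + 7.0225*h - 0.6177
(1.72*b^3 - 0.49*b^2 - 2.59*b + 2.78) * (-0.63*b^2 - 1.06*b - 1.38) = -1.0836*b^5 - 1.5145*b^4 - 0.2225*b^3 + 1.6702*b^2 + 0.627399999999999*b - 3.8364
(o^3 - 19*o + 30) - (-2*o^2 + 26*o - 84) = o^3 + 2*o^2 - 45*o + 114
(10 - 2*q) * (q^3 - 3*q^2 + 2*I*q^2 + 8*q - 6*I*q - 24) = -2*q^4 + 16*q^3 - 4*I*q^3 - 46*q^2 + 32*I*q^2 + 128*q - 60*I*q - 240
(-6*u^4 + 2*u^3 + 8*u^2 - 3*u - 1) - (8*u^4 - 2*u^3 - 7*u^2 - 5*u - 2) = -14*u^4 + 4*u^3 + 15*u^2 + 2*u + 1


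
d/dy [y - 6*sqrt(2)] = 1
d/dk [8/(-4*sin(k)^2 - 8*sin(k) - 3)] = 64*(sin(k) + 1)*cos(k)/(4*sin(k)^2 + 8*sin(k) + 3)^2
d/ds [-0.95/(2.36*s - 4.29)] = 2.242/(2.36*s - 4.29)^2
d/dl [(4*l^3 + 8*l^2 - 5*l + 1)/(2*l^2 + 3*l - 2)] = (8*l^4 + 24*l^3 + 10*l^2 - 36*l + 7)/(4*l^4 + 12*l^3 + l^2 - 12*l + 4)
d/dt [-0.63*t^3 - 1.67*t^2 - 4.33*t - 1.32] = -1.89*t^2 - 3.34*t - 4.33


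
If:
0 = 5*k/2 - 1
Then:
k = 2/5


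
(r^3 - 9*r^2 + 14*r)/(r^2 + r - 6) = r*(r - 7)/(r + 3)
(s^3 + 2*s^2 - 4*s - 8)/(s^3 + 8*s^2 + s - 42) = (s^2 + 4*s + 4)/(s^2 + 10*s + 21)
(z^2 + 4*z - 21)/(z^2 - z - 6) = (z + 7)/(z + 2)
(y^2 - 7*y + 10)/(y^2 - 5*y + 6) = (y - 5)/(y - 3)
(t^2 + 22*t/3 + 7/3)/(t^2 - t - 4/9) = 3*(t + 7)/(3*t - 4)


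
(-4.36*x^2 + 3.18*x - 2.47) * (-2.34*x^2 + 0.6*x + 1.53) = 10.2024*x^4 - 10.0572*x^3 + 1.017*x^2 + 3.3834*x - 3.7791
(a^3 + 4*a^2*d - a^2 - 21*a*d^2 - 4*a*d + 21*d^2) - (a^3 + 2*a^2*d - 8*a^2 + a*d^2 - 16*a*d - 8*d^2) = 2*a^2*d + 7*a^2 - 22*a*d^2 + 12*a*d + 29*d^2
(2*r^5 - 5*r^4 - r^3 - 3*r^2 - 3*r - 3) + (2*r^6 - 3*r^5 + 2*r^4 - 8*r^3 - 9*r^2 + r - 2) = 2*r^6 - r^5 - 3*r^4 - 9*r^3 - 12*r^2 - 2*r - 5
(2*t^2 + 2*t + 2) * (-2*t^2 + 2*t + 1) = -4*t^4 + 2*t^2 + 6*t + 2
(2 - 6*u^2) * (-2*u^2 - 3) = 12*u^4 + 14*u^2 - 6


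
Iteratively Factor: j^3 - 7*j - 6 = (j - 3)*(j^2 + 3*j + 2) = (j - 3)*(j + 2)*(j + 1)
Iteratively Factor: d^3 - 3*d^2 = (d - 3)*(d^2) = d*(d - 3)*(d)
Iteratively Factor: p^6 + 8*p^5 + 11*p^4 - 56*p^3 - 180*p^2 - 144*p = (p + 2)*(p^5 + 6*p^4 - p^3 - 54*p^2 - 72*p) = (p + 2)*(p + 3)*(p^4 + 3*p^3 - 10*p^2 - 24*p) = (p - 3)*(p + 2)*(p + 3)*(p^3 + 6*p^2 + 8*p) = (p - 3)*(p + 2)^2*(p + 3)*(p^2 + 4*p) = (p - 3)*(p + 2)^2*(p + 3)*(p + 4)*(p)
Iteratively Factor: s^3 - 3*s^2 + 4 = (s + 1)*(s^2 - 4*s + 4) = (s - 2)*(s + 1)*(s - 2)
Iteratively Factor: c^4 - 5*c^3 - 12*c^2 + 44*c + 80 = (c - 4)*(c^3 - c^2 - 16*c - 20) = (c - 4)*(c + 2)*(c^2 - 3*c - 10) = (c - 5)*(c - 4)*(c + 2)*(c + 2)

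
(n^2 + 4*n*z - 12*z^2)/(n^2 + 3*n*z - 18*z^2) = (-n + 2*z)/(-n + 3*z)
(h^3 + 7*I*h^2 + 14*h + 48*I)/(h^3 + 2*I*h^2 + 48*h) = (h^2 - I*h + 6)/(h*(h - 6*I))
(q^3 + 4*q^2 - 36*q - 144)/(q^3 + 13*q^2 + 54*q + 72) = (q - 6)/(q + 3)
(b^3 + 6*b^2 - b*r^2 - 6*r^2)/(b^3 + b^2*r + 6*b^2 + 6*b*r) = (b - r)/b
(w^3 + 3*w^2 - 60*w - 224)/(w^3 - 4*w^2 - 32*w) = (w + 7)/w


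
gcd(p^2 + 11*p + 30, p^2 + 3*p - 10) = p + 5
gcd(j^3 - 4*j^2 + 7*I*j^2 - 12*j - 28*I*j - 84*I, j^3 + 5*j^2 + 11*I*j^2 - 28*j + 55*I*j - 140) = j + 7*I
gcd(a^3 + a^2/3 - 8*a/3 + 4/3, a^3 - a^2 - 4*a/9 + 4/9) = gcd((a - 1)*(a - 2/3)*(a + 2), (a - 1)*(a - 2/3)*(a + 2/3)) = a^2 - 5*a/3 + 2/3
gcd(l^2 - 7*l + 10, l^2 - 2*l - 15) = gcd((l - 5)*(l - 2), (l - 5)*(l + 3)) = l - 5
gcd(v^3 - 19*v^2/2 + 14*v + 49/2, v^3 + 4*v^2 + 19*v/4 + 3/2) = 1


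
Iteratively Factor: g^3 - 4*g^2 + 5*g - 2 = (g - 1)*(g^2 - 3*g + 2) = (g - 2)*(g - 1)*(g - 1)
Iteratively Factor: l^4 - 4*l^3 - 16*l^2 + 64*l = (l + 4)*(l^3 - 8*l^2 + 16*l) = (l - 4)*(l + 4)*(l^2 - 4*l) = l*(l - 4)*(l + 4)*(l - 4)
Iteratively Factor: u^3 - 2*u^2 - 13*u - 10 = (u - 5)*(u^2 + 3*u + 2) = (u - 5)*(u + 1)*(u + 2)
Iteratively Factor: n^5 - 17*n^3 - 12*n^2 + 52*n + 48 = (n + 3)*(n^4 - 3*n^3 - 8*n^2 + 12*n + 16) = (n - 2)*(n + 3)*(n^3 - n^2 - 10*n - 8) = (n - 2)*(n + 2)*(n + 3)*(n^2 - 3*n - 4) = (n - 2)*(n + 1)*(n + 2)*(n + 3)*(n - 4)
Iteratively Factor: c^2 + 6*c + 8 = (c + 4)*(c + 2)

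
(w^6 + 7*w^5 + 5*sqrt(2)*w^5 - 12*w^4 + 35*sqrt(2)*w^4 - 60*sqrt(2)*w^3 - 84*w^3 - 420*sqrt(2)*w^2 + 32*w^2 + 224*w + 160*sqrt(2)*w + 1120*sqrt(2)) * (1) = w^6 + 7*w^5 + 5*sqrt(2)*w^5 - 12*w^4 + 35*sqrt(2)*w^4 - 60*sqrt(2)*w^3 - 84*w^3 - 420*sqrt(2)*w^2 + 32*w^2 + 224*w + 160*sqrt(2)*w + 1120*sqrt(2)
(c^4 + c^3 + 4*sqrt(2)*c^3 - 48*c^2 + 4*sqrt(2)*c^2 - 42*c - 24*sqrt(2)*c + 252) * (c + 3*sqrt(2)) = c^5 + c^4 + 7*sqrt(2)*c^4 - 24*c^3 + 7*sqrt(2)*c^3 - 168*sqrt(2)*c^2 - 18*c^2 - 126*sqrt(2)*c + 108*c + 756*sqrt(2)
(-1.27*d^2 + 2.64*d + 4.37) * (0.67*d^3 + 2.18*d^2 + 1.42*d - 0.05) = -0.8509*d^5 - 0.9998*d^4 + 6.8797*d^3 + 13.3389*d^2 + 6.0734*d - 0.2185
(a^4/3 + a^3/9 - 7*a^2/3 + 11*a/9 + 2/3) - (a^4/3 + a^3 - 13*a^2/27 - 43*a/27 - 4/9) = -8*a^3/9 - 50*a^2/27 + 76*a/27 + 10/9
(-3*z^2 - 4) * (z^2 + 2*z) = -3*z^4 - 6*z^3 - 4*z^2 - 8*z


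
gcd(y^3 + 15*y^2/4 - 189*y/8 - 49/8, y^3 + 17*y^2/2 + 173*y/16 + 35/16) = y^2 + 29*y/4 + 7/4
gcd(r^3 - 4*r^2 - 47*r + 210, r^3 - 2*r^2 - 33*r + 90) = r - 5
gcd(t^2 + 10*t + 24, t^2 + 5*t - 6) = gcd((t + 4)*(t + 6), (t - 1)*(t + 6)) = t + 6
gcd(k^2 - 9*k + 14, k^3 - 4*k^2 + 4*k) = k - 2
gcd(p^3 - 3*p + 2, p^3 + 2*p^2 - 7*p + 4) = p^2 - 2*p + 1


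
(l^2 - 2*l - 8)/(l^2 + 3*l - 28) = (l + 2)/(l + 7)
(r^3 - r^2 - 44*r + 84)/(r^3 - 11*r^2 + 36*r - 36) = (r + 7)/(r - 3)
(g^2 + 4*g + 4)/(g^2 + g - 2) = (g + 2)/(g - 1)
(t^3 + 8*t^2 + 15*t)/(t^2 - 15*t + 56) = t*(t^2 + 8*t + 15)/(t^2 - 15*t + 56)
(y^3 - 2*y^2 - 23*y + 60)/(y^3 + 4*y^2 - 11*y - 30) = (y - 4)/(y + 2)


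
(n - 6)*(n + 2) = n^2 - 4*n - 12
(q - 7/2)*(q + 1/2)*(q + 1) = q^3 - 2*q^2 - 19*q/4 - 7/4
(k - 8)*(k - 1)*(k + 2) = k^3 - 7*k^2 - 10*k + 16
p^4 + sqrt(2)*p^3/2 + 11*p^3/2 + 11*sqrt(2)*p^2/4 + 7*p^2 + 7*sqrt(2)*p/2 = p*(p + 2)*(p + 7/2)*(p + sqrt(2)/2)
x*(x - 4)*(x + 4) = x^3 - 16*x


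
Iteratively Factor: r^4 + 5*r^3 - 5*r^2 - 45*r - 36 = (r + 4)*(r^3 + r^2 - 9*r - 9) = (r - 3)*(r + 4)*(r^2 + 4*r + 3) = (r - 3)*(r + 3)*(r + 4)*(r + 1)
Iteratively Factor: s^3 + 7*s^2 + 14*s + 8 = (s + 4)*(s^2 + 3*s + 2) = (s + 2)*(s + 4)*(s + 1)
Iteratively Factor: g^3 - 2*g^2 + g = (g)*(g^2 - 2*g + 1) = g*(g - 1)*(g - 1)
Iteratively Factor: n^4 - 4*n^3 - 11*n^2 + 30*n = (n + 3)*(n^3 - 7*n^2 + 10*n) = (n - 2)*(n + 3)*(n^2 - 5*n) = (n - 5)*(n - 2)*(n + 3)*(n)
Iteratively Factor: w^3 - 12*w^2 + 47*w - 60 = (w - 5)*(w^2 - 7*w + 12) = (w - 5)*(w - 4)*(w - 3)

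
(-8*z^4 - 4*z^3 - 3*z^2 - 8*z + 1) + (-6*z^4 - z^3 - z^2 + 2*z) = -14*z^4 - 5*z^3 - 4*z^2 - 6*z + 1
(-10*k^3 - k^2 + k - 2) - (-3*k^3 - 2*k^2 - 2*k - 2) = -7*k^3 + k^2 + 3*k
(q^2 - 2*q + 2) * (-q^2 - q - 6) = -q^4 + q^3 - 6*q^2 + 10*q - 12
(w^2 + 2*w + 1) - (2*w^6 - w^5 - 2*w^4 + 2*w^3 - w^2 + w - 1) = -2*w^6 + w^5 + 2*w^4 - 2*w^3 + 2*w^2 + w + 2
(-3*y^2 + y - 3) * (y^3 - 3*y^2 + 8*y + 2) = -3*y^5 + 10*y^4 - 30*y^3 + 11*y^2 - 22*y - 6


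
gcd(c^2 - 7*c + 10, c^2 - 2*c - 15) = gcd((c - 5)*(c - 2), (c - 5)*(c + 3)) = c - 5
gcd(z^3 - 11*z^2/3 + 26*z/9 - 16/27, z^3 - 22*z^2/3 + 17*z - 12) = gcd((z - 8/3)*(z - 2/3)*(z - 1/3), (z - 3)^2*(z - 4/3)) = 1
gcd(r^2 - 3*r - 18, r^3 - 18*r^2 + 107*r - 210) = r - 6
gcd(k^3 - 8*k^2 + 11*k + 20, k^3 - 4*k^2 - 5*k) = k^2 - 4*k - 5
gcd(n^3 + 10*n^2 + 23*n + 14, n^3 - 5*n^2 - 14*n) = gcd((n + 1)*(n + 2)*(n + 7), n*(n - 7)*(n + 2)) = n + 2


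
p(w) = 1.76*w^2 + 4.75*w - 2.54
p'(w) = 3.52*w + 4.75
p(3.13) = 29.57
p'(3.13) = 15.77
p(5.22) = 70.21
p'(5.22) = 23.12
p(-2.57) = -3.12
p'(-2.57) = -4.30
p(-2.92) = -1.40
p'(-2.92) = -5.53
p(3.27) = 31.81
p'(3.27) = 16.26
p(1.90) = 12.84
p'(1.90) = 11.44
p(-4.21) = 8.66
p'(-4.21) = -10.07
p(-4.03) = 6.90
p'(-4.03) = -9.44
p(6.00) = 89.32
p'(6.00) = 25.87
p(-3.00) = -0.95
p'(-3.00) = -5.81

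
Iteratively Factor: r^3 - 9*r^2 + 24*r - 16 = (r - 4)*(r^2 - 5*r + 4) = (r - 4)*(r - 1)*(r - 4)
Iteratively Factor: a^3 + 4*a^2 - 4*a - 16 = (a + 2)*(a^2 + 2*a - 8) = (a + 2)*(a + 4)*(a - 2)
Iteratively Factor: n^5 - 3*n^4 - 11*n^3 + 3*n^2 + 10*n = (n - 5)*(n^4 + 2*n^3 - n^2 - 2*n) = (n - 5)*(n - 1)*(n^3 + 3*n^2 + 2*n) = n*(n - 5)*(n - 1)*(n^2 + 3*n + 2) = n*(n - 5)*(n - 1)*(n + 2)*(n + 1)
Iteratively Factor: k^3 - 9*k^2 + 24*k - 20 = (k - 2)*(k^2 - 7*k + 10) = (k - 5)*(k - 2)*(k - 2)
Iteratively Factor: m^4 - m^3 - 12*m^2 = (m - 4)*(m^3 + 3*m^2) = m*(m - 4)*(m^2 + 3*m) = m^2*(m - 4)*(m + 3)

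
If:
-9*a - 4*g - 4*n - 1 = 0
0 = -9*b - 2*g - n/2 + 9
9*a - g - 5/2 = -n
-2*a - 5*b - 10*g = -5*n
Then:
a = 1895/8883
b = 1459/1269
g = -431/658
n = -74/987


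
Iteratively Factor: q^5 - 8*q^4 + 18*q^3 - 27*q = (q + 1)*(q^4 - 9*q^3 + 27*q^2 - 27*q) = (q - 3)*(q + 1)*(q^3 - 6*q^2 + 9*q) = (q - 3)^2*(q + 1)*(q^2 - 3*q) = q*(q - 3)^2*(q + 1)*(q - 3)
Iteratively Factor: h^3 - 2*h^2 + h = (h - 1)*(h^2 - h) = h*(h - 1)*(h - 1)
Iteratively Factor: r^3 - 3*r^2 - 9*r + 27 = (r - 3)*(r^2 - 9) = (r - 3)^2*(r + 3)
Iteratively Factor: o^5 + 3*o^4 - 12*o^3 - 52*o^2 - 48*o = (o + 2)*(o^4 + o^3 - 14*o^2 - 24*o) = (o + 2)*(o + 3)*(o^3 - 2*o^2 - 8*o) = (o - 4)*(o + 2)*(o + 3)*(o^2 + 2*o) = o*(o - 4)*(o + 2)*(o + 3)*(o + 2)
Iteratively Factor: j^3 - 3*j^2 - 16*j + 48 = (j - 4)*(j^2 + j - 12) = (j - 4)*(j - 3)*(j + 4)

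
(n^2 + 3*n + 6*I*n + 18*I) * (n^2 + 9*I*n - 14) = n^4 + 3*n^3 + 15*I*n^3 - 68*n^2 + 45*I*n^2 - 204*n - 84*I*n - 252*I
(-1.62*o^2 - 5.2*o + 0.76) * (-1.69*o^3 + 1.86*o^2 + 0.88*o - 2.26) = 2.7378*o^5 + 5.7748*o^4 - 12.382*o^3 + 0.498799999999999*o^2 + 12.4208*o - 1.7176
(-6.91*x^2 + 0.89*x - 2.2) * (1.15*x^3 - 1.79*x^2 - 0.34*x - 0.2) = -7.9465*x^5 + 13.3924*x^4 - 1.7737*x^3 + 5.0174*x^2 + 0.57*x + 0.44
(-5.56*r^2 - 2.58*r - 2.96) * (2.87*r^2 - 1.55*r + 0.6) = -15.9572*r^4 + 1.2134*r^3 - 7.8322*r^2 + 3.04*r - 1.776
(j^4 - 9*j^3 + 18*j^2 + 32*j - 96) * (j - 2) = j^5 - 11*j^4 + 36*j^3 - 4*j^2 - 160*j + 192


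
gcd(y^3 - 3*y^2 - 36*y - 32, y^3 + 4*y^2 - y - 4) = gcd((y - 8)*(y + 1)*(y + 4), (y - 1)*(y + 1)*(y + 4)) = y^2 + 5*y + 4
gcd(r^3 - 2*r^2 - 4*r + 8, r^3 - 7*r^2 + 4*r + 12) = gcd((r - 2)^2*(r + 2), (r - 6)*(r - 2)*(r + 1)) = r - 2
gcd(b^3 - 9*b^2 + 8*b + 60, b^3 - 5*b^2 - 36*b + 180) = b^2 - 11*b + 30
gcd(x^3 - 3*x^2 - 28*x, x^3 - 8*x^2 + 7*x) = x^2 - 7*x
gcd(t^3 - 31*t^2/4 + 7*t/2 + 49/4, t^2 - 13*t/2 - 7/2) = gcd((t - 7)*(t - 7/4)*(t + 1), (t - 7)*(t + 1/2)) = t - 7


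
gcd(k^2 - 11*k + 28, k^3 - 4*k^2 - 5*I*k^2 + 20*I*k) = k - 4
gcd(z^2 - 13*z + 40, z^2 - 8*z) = z - 8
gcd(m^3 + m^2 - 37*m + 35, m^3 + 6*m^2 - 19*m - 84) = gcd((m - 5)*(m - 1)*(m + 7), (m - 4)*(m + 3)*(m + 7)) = m + 7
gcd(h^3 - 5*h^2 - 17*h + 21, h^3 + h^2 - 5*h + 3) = h^2 + 2*h - 3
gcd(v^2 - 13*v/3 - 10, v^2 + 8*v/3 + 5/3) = v + 5/3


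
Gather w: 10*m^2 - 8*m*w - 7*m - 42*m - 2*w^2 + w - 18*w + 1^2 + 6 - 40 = 10*m^2 - 49*m - 2*w^2 + w*(-8*m - 17) - 33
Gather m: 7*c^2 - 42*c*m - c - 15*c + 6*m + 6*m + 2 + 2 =7*c^2 - 16*c + m*(12 - 42*c) + 4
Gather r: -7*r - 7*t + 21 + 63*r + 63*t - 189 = 56*r + 56*t - 168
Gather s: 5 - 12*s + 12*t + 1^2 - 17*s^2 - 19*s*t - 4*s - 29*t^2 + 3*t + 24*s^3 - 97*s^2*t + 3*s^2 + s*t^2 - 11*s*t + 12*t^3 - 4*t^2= 24*s^3 + s^2*(-97*t - 14) + s*(t^2 - 30*t - 16) + 12*t^3 - 33*t^2 + 15*t + 6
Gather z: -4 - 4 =-8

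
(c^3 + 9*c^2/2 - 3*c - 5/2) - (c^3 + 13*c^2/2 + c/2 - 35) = -2*c^2 - 7*c/2 + 65/2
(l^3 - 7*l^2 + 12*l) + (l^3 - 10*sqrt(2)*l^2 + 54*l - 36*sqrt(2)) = 2*l^3 - 10*sqrt(2)*l^2 - 7*l^2 + 66*l - 36*sqrt(2)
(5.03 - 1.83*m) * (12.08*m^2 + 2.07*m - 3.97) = -22.1064*m^3 + 56.9743*m^2 + 17.6772*m - 19.9691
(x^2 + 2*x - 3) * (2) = 2*x^2 + 4*x - 6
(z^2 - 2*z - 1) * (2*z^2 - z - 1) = 2*z^4 - 5*z^3 - z^2 + 3*z + 1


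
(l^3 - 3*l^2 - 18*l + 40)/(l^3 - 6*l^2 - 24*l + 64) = (l - 5)/(l - 8)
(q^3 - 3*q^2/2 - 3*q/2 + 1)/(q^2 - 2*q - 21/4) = 2*(-2*q^3 + 3*q^2 + 3*q - 2)/(-4*q^2 + 8*q + 21)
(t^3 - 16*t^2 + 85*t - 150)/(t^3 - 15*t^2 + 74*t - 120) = (t - 5)/(t - 4)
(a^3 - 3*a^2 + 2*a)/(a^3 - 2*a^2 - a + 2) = a/(a + 1)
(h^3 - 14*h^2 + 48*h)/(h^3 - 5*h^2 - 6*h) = (h - 8)/(h + 1)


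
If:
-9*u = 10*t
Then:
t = -9*u/10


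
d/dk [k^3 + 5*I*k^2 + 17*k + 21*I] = 3*k^2 + 10*I*k + 17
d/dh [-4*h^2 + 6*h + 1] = 6 - 8*h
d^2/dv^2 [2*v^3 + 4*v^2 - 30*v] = 12*v + 8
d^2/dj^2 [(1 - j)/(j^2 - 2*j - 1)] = 2*(j - 1)*(-3*j^2 + 6*j + 4*(j - 1)^2 + 3)/(-j^2 + 2*j + 1)^3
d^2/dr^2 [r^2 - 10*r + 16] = 2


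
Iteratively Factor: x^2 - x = (x)*(x - 1)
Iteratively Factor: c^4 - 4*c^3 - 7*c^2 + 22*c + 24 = (c + 1)*(c^3 - 5*c^2 - 2*c + 24) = (c + 1)*(c + 2)*(c^2 - 7*c + 12) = (c - 4)*(c + 1)*(c + 2)*(c - 3)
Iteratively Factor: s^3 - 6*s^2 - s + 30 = (s - 3)*(s^2 - 3*s - 10) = (s - 5)*(s - 3)*(s + 2)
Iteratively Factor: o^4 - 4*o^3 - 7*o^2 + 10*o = (o - 1)*(o^3 - 3*o^2 - 10*o) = (o - 1)*(o + 2)*(o^2 - 5*o) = (o - 5)*(o - 1)*(o + 2)*(o)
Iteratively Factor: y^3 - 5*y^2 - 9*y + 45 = (y - 5)*(y^2 - 9) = (y - 5)*(y - 3)*(y + 3)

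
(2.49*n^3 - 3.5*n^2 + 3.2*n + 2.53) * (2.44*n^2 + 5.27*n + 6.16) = 6.0756*n^5 + 4.5823*n^4 + 4.7014*n^3 + 1.4772*n^2 + 33.0451*n + 15.5848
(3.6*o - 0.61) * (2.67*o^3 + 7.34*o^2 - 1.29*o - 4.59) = 9.612*o^4 + 24.7953*o^3 - 9.1214*o^2 - 15.7371*o + 2.7999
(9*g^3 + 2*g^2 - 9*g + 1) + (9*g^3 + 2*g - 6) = 18*g^3 + 2*g^2 - 7*g - 5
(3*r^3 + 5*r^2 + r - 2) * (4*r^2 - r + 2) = 12*r^5 + 17*r^4 + 5*r^3 + r^2 + 4*r - 4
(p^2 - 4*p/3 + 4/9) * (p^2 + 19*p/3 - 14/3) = p^4 + 5*p^3 - 38*p^2/3 + 244*p/27 - 56/27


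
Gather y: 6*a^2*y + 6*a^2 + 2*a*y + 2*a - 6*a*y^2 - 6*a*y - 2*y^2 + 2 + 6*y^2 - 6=6*a^2 + 2*a + y^2*(4 - 6*a) + y*(6*a^2 - 4*a) - 4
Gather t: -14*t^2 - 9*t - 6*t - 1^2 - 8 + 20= -14*t^2 - 15*t + 11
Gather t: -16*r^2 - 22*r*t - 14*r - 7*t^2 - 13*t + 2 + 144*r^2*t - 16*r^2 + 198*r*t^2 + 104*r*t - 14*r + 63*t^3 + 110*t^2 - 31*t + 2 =-32*r^2 - 28*r + 63*t^3 + t^2*(198*r + 103) + t*(144*r^2 + 82*r - 44) + 4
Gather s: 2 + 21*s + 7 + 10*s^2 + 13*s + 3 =10*s^2 + 34*s + 12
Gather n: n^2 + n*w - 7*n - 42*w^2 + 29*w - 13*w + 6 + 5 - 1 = n^2 + n*(w - 7) - 42*w^2 + 16*w + 10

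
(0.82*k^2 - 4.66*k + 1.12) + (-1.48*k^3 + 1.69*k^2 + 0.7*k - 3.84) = -1.48*k^3 + 2.51*k^2 - 3.96*k - 2.72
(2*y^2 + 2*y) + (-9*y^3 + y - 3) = -9*y^3 + 2*y^2 + 3*y - 3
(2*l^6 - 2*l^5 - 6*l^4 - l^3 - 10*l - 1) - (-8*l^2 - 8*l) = 2*l^6 - 2*l^5 - 6*l^4 - l^3 + 8*l^2 - 2*l - 1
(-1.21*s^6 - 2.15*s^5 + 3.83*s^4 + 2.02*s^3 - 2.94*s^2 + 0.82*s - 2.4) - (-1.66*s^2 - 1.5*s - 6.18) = -1.21*s^6 - 2.15*s^5 + 3.83*s^4 + 2.02*s^3 - 1.28*s^2 + 2.32*s + 3.78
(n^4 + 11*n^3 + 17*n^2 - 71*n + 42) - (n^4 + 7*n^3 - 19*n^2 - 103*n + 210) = 4*n^3 + 36*n^2 + 32*n - 168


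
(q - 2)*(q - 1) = q^2 - 3*q + 2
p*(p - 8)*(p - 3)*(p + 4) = p^4 - 7*p^3 - 20*p^2 + 96*p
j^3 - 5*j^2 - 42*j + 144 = (j - 8)*(j - 3)*(j + 6)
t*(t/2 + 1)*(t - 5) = t^3/2 - 3*t^2/2 - 5*t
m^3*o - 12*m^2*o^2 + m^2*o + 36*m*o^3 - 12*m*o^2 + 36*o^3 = (m - 6*o)^2*(m*o + o)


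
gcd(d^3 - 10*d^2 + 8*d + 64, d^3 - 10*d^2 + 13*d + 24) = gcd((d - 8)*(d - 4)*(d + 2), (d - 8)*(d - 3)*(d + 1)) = d - 8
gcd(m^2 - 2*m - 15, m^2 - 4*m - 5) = m - 5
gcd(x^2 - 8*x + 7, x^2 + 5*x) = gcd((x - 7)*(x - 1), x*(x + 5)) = 1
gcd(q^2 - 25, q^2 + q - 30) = q - 5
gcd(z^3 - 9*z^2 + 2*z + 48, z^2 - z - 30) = 1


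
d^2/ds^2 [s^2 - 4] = 2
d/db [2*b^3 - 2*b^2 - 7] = 2*b*(3*b - 2)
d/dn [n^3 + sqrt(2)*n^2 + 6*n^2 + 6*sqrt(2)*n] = 3*n^2 + 2*sqrt(2)*n + 12*n + 6*sqrt(2)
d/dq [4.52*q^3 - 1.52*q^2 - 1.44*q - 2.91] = 13.56*q^2 - 3.04*q - 1.44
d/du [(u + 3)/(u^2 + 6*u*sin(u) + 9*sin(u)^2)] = (-6*u*cos(u) - u + 3*sin(u) - 18*cos(u) - 6)/(u + 3*sin(u))^3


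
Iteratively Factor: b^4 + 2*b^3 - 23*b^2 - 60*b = (b - 5)*(b^3 + 7*b^2 + 12*b) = (b - 5)*(b + 4)*(b^2 + 3*b) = b*(b - 5)*(b + 4)*(b + 3)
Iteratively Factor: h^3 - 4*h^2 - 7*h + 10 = (h - 1)*(h^2 - 3*h - 10) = (h - 1)*(h + 2)*(h - 5)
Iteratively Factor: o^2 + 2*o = (o + 2)*(o)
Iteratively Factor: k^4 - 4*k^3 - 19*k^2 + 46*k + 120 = (k - 4)*(k^3 - 19*k - 30) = (k - 5)*(k - 4)*(k^2 + 5*k + 6) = (k - 5)*(k - 4)*(k + 2)*(k + 3)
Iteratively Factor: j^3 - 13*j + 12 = (j - 1)*(j^2 + j - 12) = (j - 1)*(j + 4)*(j - 3)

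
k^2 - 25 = (k - 5)*(k + 5)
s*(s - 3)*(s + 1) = s^3 - 2*s^2 - 3*s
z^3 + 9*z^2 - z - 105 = (z - 3)*(z + 5)*(z + 7)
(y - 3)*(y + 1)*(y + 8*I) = y^3 - 2*y^2 + 8*I*y^2 - 3*y - 16*I*y - 24*I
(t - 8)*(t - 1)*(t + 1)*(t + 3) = t^4 - 5*t^3 - 25*t^2 + 5*t + 24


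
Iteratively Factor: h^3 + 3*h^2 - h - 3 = (h + 3)*(h^2 - 1) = (h - 1)*(h + 3)*(h + 1)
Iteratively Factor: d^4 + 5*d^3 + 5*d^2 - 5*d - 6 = (d + 2)*(d^3 + 3*d^2 - d - 3) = (d + 1)*(d + 2)*(d^2 + 2*d - 3) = (d + 1)*(d + 2)*(d + 3)*(d - 1)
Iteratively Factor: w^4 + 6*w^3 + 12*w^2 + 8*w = (w + 2)*(w^3 + 4*w^2 + 4*w) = (w + 2)^2*(w^2 + 2*w) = (w + 2)^3*(w)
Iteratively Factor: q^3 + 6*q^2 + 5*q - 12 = (q + 4)*(q^2 + 2*q - 3) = (q + 3)*(q + 4)*(q - 1)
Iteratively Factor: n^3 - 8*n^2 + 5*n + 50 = (n + 2)*(n^2 - 10*n + 25) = (n - 5)*(n + 2)*(n - 5)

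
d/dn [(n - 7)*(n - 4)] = 2*n - 11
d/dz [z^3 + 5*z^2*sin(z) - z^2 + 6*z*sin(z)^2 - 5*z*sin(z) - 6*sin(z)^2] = 5*z^2*cos(z) + 3*z^2 + 10*z*sin(z) + 6*z*sin(2*z) - 5*z*cos(z) - 2*z + 6*sin(z)^2 - 5*sin(z) - 6*sin(2*z)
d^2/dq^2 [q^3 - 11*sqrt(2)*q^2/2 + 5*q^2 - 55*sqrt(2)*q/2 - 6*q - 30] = 6*q - 11*sqrt(2) + 10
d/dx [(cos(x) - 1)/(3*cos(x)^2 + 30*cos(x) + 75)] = (cos(x) - 7)*sin(x)/(3*(cos(x) + 5)^3)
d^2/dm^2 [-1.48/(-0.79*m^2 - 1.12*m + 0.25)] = (-1.847336*m^2 - 2.619008*m + 1.48*(1.58*m + 1.12)*(3.16*m + 2.24) + 0.5846)/(0.79*m^2 + 1.12*m - 0.25)^3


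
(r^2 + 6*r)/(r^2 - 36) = r/(r - 6)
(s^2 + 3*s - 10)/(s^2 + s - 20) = (s - 2)/(s - 4)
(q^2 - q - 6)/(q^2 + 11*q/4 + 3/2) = 4*(q - 3)/(4*q + 3)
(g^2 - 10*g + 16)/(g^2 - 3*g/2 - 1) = 2*(g - 8)/(2*g + 1)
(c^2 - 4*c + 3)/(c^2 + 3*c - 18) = (c - 1)/(c + 6)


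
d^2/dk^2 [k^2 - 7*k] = 2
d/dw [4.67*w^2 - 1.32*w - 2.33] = 9.34*w - 1.32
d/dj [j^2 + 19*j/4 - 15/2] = 2*j + 19/4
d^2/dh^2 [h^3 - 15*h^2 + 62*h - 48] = 6*h - 30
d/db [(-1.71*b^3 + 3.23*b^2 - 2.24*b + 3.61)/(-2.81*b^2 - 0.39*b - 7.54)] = (4.8051*b^4 + 1.3338*b^3 + 31.1261*b^2 - 28.4202*b + 18.2975)/(7.8961*b^4 + 2.1918*b^3 + 42.5269*b^2 + 5.8812*b + 56.8516)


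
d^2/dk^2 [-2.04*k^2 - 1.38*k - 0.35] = -4.08000000000000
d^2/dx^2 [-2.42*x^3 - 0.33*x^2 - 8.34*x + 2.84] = -14.52*x - 0.66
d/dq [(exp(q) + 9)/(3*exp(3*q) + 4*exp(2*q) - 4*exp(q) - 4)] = (-(exp(q) + 9)*(9*exp(2*q) + 8*exp(q) - 4) + 3*exp(3*q) + 4*exp(2*q) - 4*exp(q) - 4)*exp(q)/(3*exp(3*q) + 4*exp(2*q) - 4*exp(q) - 4)^2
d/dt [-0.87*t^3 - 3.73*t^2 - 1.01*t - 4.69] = -2.61*t^2 - 7.46*t - 1.01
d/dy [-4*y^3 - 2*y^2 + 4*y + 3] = -12*y^2 - 4*y + 4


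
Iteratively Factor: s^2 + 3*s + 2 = (s + 2)*(s + 1)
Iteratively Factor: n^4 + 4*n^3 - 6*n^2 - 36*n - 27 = (n - 3)*(n^3 + 7*n^2 + 15*n + 9) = (n - 3)*(n + 1)*(n^2 + 6*n + 9) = (n - 3)*(n + 1)*(n + 3)*(n + 3)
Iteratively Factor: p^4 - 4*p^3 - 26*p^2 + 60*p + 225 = (p + 3)*(p^3 - 7*p^2 - 5*p + 75) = (p + 3)^2*(p^2 - 10*p + 25) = (p - 5)*(p + 3)^2*(p - 5)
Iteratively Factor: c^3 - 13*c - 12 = (c + 1)*(c^2 - c - 12) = (c - 4)*(c + 1)*(c + 3)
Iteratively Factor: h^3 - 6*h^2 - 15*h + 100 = (h - 5)*(h^2 - h - 20) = (h - 5)*(h + 4)*(h - 5)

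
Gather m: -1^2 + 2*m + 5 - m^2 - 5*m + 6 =-m^2 - 3*m + 10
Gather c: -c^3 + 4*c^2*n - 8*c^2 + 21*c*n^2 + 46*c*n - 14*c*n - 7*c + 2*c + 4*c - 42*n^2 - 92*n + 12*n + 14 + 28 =-c^3 + c^2*(4*n - 8) + c*(21*n^2 + 32*n - 1) - 42*n^2 - 80*n + 42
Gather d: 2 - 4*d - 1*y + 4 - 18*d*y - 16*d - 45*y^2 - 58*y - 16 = d*(-18*y - 20) - 45*y^2 - 59*y - 10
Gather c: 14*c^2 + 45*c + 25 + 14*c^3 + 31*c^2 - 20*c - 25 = 14*c^3 + 45*c^2 + 25*c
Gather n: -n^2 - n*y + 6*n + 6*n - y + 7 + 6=-n^2 + n*(12 - y) - y + 13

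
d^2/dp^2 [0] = 0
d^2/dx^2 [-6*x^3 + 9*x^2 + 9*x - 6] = 18 - 36*x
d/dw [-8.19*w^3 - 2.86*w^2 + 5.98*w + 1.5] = -24.57*w^2 - 5.72*w + 5.98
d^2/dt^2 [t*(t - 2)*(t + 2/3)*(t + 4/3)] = 12*t^2 - 56/9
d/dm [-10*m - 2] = -10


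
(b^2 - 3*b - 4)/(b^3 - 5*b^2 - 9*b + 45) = (b^2 - 3*b - 4)/(b^3 - 5*b^2 - 9*b + 45)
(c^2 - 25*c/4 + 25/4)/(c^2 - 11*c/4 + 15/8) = 2*(c - 5)/(2*c - 3)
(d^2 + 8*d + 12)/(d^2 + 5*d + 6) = (d + 6)/(d + 3)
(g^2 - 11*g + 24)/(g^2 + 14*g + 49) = (g^2 - 11*g + 24)/(g^2 + 14*g + 49)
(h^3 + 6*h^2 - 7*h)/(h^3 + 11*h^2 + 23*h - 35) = h/(h + 5)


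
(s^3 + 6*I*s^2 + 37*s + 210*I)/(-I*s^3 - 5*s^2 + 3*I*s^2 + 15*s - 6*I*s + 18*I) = (I*s^2 - 12*s - 35*I)/(s^2 + s*(-3 + I) - 3*I)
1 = 1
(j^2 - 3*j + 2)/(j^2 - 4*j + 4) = (j - 1)/(j - 2)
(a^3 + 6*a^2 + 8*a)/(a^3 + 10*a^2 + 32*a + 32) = a/(a + 4)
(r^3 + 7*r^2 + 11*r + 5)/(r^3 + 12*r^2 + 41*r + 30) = (r + 1)/(r + 6)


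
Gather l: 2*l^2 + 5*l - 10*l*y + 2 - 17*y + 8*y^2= 2*l^2 + l*(5 - 10*y) + 8*y^2 - 17*y + 2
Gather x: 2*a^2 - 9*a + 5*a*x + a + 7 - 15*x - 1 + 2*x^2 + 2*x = 2*a^2 - 8*a + 2*x^2 + x*(5*a - 13) + 6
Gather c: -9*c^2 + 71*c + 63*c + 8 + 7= -9*c^2 + 134*c + 15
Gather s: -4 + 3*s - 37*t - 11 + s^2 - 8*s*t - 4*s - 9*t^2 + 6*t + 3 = s^2 + s*(-8*t - 1) - 9*t^2 - 31*t - 12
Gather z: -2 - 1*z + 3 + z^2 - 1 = z^2 - z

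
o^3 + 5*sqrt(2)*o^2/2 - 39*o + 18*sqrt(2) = (o - 3*sqrt(2))*(o - sqrt(2)/2)*(o + 6*sqrt(2))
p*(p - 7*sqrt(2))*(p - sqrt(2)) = p^3 - 8*sqrt(2)*p^2 + 14*p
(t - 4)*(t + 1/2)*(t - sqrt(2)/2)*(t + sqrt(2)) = t^4 - 7*t^3/2 + sqrt(2)*t^3/2 - 3*t^2 - 7*sqrt(2)*t^2/4 - sqrt(2)*t + 7*t/2 + 2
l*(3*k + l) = 3*k*l + l^2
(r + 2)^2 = r^2 + 4*r + 4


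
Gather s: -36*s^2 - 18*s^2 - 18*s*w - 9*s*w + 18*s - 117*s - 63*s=-54*s^2 + s*(-27*w - 162)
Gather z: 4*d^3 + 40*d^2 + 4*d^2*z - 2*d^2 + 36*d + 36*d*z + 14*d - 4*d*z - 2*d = 4*d^3 + 38*d^2 + 48*d + z*(4*d^2 + 32*d)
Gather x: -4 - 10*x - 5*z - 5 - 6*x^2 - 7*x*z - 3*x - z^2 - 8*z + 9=-6*x^2 + x*(-7*z - 13) - z^2 - 13*z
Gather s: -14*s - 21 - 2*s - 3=-16*s - 24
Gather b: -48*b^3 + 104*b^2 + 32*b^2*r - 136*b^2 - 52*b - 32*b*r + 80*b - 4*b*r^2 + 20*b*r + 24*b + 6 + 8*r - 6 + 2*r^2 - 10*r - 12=-48*b^3 + b^2*(32*r - 32) + b*(-4*r^2 - 12*r + 52) + 2*r^2 - 2*r - 12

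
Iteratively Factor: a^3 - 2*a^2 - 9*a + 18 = (a + 3)*(a^2 - 5*a + 6) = (a - 3)*(a + 3)*(a - 2)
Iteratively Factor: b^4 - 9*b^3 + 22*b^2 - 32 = (b - 2)*(b^3 - 7*b^2 + 8*b + 16) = (b - 4)*(b - 2)*(b^2 - 3*b - 4) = (b - 4)^2*(b - 2)*(b + 1)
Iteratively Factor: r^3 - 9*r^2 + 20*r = (r)*(r^2 - 9*r + 20) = r*(r - 4)*(r - 5)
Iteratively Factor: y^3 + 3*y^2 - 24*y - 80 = (y - 5)*(y^2 + 8*y + 16) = (y - 5)*(y + 4)*(y + 4)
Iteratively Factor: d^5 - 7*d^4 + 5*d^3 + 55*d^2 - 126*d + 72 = (d + 3)*(d^4 - 10*d^3 + 35*d^2 - 50*d + 24) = (d - 4)*(d + 3)*(d^3 - 6*d^2 + 11*d - 6) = (d - 4)*(d - 1)*(d + 3)*(d^2 - 5*d + 6) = (d - 4)*(d - 2)*(d - 1)*(d + 3)*(d - 3)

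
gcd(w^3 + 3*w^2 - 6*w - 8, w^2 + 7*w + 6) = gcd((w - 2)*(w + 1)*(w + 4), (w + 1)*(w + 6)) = w + 1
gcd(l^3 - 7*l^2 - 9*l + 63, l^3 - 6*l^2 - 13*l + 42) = l^2 - 4*l - 21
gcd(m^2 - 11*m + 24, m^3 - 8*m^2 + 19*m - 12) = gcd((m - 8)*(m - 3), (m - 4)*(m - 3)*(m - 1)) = m - 3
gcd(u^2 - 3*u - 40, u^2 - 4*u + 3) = 1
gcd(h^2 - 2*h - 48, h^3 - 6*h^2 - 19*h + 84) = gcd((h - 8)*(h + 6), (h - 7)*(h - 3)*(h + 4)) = 1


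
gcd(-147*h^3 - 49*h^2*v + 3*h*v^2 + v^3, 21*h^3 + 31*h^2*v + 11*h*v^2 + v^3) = 21*h^2 + 10*h*v + v^2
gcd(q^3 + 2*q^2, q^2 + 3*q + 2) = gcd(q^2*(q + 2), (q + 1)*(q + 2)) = q + 2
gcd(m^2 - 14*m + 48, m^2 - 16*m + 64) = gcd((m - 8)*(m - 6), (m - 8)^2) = m - 8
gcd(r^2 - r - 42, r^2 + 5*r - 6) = r + 6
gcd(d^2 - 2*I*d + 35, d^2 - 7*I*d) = d - 7*I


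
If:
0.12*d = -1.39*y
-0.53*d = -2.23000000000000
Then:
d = 4.21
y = -0.36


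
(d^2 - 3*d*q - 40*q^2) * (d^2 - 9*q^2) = d^4 - 3*d^3*q - 49*d^2*q^2 + 27*d*q^3 + 360*q^4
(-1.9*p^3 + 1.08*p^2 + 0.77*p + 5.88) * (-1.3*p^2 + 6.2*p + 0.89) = 2.47*p^5 - 13.184*p^4 + 4.004*p^3 - 1.9088*p^2 + 37.1413*p + 5.2332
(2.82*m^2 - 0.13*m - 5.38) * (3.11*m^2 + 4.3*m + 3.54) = 8.7702*m^4 + 11.7217*m^3 - 7.308*m^2 - 23.5942*m - 19.0452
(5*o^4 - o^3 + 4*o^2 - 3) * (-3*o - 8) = -15*o^5 - 37*o^4 - 4*o^3 - 32*o^2 + 9*o + 24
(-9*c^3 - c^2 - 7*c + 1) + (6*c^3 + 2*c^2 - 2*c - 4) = -3*c^3 + c^2 - 9*c - 3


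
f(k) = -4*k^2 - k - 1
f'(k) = -8*k - 1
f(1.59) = -12.70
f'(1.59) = -13.72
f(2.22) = -22.93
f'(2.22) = -18.76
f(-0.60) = -1.84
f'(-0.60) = 3.80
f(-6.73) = -175.44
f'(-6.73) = 52.84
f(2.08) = -20.39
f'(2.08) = -17.64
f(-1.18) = -5.39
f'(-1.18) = 8.44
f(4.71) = -94.45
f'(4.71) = -38.68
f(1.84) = -16.38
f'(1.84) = -15.72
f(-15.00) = -886.00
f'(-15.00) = 119.00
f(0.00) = -1.00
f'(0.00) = -1.00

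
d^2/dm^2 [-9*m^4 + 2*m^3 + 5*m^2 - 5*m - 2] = -108*m^2 + 12*m + 10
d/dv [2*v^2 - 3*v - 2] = 4*v - 3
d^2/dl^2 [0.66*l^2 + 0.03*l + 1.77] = 1.32000000000000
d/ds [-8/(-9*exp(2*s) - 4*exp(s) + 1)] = (-144*exp(s) - 32)*exp(s)/(9*exp(2*s) + 4*exp(s) - 1)^2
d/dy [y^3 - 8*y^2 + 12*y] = 3*y^2 - 16*y + 12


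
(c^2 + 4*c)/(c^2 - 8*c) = (c + 4)/(c - 8)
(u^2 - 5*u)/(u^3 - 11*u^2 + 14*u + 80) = u/(u^2 - 6*u - 16)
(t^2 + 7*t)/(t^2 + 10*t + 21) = t/(t + 3)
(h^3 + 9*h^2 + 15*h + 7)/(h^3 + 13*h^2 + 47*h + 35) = (h + 1)/(h + 5)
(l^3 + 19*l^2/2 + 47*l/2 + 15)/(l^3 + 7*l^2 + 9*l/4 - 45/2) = 2*(l + 1)/(2*l - 3)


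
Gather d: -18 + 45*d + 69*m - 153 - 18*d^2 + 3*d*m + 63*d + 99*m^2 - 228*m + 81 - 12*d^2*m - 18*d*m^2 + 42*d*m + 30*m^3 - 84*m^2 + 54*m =d^2*(-12*m - 18) + d*(-18*m^2 + 45*m + 108) + 30*m^3 + 15*m^2 - 105*m - 90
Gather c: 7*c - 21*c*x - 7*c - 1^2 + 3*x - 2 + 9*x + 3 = -21*c*x + 12*x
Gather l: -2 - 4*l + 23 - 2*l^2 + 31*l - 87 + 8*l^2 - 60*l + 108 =6*l^2 - 33*l + 42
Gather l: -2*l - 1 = -2*l - 1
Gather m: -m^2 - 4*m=-m^2 - 4*m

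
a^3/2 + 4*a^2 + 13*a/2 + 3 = (a/2 + 1/2)*(a + 1)*(a + 6)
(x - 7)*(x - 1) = x^2 - 8*x + 7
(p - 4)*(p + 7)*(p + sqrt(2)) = p^3 + sqrt(2)*p^2 + 3*p^2 - 28*p + 3*sqrt(2)*p - 28*sqrt(2)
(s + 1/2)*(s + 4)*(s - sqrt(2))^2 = s^4 - 2*sqrt(2)*s^3 + 9*s^3/2 - 9*sqrt(2)*s^2 + 4*s^2 - 4*sqrt(2)*s + 9*s + 4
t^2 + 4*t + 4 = (t + 2)^2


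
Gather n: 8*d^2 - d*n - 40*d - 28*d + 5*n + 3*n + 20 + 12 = 8*d^2 - 68*d + n*(8 - d) + 32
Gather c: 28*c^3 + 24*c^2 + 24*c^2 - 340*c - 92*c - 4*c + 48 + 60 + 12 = 28*c^3 + 48*c^2 - 436*c + 120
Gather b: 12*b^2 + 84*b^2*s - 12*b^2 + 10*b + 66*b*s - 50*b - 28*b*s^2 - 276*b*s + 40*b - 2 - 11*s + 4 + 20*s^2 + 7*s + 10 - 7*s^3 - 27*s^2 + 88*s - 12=84*b^2*s + b*(-28*s^2 - 210*s) - 7*s^3 - 7*s^2 + 84*s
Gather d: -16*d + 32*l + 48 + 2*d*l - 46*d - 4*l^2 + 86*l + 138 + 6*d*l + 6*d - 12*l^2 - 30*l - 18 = d*(8*l - 56) - 16*l^2 + 88*l + 168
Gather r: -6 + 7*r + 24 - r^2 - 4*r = -r^2 + 3*r + 18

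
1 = 1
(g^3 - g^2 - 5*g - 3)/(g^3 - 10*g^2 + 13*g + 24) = (g + 1)/(g - 8)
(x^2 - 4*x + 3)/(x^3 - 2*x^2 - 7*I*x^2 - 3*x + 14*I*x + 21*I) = (x - 1)/(x^2 + x*(1 - 7*I) - 7*I)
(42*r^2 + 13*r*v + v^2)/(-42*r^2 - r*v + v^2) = (-7*r - v)/(7*r - v)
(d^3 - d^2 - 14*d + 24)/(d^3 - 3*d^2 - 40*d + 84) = (d^2 + d - 12)/(d^2 - d - 42)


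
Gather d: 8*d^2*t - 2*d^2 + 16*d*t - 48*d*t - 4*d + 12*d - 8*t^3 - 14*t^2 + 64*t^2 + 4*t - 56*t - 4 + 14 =d^2*(8*t - 2) + d*(8 - 32*t) - 8*t^3 + 50*t^2 - 52*t + 10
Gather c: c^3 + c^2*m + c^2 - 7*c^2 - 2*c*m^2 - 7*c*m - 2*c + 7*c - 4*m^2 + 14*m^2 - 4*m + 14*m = c^3 + c^2*(m - 6) + c*(-2*m^2 - 7*m + 5) + 10*m^2 + 10*m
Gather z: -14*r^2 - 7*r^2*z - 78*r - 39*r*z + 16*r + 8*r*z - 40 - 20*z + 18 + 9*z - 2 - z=-14*r^2 - 62*r + z*(-7*r^2 - 31*r - 12) - 24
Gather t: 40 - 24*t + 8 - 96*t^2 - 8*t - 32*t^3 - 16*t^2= -32*t^3 - 112*t^2 - 32*t + 48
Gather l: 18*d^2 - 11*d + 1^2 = 18*d^2 - 11*d + 1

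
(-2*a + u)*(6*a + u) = -12*a^2 + 4*a*u + u^2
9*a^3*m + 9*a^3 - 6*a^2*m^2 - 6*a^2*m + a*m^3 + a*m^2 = (-3*a + m)^2*(a*m + a)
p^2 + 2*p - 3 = (p - 1)*(p + 3)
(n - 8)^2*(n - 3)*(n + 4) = n^4 - 15*n^3 + 36*n^2 + 256*n - 768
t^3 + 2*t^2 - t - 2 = (t - 1)*(t + 1)*(t + 2)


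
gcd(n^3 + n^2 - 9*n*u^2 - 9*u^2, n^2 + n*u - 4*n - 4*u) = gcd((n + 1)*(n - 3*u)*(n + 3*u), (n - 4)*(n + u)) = 1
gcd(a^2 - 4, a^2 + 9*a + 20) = 1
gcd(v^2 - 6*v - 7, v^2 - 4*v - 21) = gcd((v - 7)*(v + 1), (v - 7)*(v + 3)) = v - 7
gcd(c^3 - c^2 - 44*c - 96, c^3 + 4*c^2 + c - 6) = c + 3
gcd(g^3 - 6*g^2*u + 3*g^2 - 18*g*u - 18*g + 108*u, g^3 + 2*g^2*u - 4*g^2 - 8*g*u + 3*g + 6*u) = g - 3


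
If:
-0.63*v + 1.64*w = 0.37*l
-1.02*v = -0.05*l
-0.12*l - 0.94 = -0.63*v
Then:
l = -10.55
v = -0.52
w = -2.58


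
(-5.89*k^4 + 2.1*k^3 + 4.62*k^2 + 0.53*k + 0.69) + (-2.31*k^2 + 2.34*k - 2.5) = -5.89*k^4 + 2.1*k^3 + 2.31*k^2 + 2.87*k - 1.81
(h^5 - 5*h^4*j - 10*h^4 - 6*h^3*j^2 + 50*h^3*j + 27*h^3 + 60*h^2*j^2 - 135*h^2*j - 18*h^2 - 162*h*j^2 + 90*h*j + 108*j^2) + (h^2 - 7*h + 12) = h^5 - 5*h^4*j - 10*h^4 - 6*h^3*j^2 + 50*h^3*j + 27*h^3 + 60*h^2*j^2 - 135*h^2*j - 17*h^2 - 162*h*j^2 + 90*h*j - 7*h + 108*j^2 + 12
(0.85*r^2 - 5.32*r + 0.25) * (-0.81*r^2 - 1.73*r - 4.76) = -0.6885*r^4 + 2.8387*r^3 + 4.9551*r^2 + 24.8907*r - 1.19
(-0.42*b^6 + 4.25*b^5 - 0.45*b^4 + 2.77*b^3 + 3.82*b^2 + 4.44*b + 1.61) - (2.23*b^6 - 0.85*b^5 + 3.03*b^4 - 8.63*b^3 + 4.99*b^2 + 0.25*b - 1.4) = -2.65*b^6 + 5.1*b^5 - 3.48*b^4 + 11.4*b^3 - 1.17*b^2 + 4.19*b + 3.01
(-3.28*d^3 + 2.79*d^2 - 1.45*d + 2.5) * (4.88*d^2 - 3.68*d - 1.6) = -16.0064*d^5 + 25.6856*d^4 - 12.0952*d^3 + 13.072*d^2 - 6.88*d - 4.0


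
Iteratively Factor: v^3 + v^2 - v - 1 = (v - 1)*(v^2 + 2*v + 1) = (v - 1)*(v + 1)*(v + 1)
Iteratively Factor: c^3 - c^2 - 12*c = (c + 3)*(c^2 - 4*c) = c*(c + 3)*(c - 4)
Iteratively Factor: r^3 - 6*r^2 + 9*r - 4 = (r - 1)*(r^2 - 5*r + 4) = (r - 4)*(r - 1)*(r - 1)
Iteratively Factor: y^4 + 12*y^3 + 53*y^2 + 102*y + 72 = (y + 2)*(y^3 + 10*y^2 + 33*y + 36) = (y + 2)*(y + 3)*(y^2 + 7*y + 12) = (y + 2)*(y + 3)*(y + 4)*(y + 3)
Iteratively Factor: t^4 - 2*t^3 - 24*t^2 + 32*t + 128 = (t - 4)*(t^3 + 2*t^2 - 16*t - 32) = (t - 4)*(t + 2)*(t^2 - 16) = (t - 4)*(t + 2)*(t + 4)*(t - 4)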